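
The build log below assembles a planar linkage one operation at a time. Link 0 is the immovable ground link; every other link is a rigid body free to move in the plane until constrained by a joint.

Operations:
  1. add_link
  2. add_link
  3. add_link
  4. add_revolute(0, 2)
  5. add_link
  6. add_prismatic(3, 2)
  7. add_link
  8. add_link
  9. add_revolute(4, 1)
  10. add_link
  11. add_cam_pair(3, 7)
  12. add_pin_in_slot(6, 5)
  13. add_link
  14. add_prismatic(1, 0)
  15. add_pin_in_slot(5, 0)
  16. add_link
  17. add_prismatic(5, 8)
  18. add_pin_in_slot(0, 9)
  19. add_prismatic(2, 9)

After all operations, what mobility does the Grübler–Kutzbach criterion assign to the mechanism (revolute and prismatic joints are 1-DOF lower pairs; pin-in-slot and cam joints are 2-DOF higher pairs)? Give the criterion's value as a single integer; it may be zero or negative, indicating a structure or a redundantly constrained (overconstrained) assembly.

L=1 J1=0 J2=0
add link → L=2 J1=0 J2=0
add link → L=3 J1=0 J2=0
add link → L=4 J1=0 J2=0
R@0,2 dof=1 J1 → L=4 J1=1 J2=0
add link → L=5 J1=1 J2=0
P@3,2 dof=1 J1 → L=5 J1=2 J2=0
add link → L=6 J1=2 J2=0
add link → L=7 J1=2 J2=0
R@4,1 dof=1 J1 → L=7 J1=3 J2=0
add link → L=8 J1=3 J2=0
C@3,7 dof=2 J2 → L=8 J1=3 J2=1
PS@6,5 dof=2 J2 → L=8 J1=3 J2=2
add link → L=9 J1=3 J2=2
P@1,0 dof=1 J1 → L=9 J1=4 J2=2
PS@5,0 dof=2 J2 → L=9 J1=4 J2=3
add link → L=10 J1=4 J2=3
P@5,8 dof=1 J1 → L=10 J1=5 J2=3
PS@0,9 dof=2 J2 → L=10 J1=5 J2=4
P@2,9 dof=1 J1 → L=10 J1=6 J2=4
M=3(L−1)−2J1−J2=3·9−2·6−4=11

M = 11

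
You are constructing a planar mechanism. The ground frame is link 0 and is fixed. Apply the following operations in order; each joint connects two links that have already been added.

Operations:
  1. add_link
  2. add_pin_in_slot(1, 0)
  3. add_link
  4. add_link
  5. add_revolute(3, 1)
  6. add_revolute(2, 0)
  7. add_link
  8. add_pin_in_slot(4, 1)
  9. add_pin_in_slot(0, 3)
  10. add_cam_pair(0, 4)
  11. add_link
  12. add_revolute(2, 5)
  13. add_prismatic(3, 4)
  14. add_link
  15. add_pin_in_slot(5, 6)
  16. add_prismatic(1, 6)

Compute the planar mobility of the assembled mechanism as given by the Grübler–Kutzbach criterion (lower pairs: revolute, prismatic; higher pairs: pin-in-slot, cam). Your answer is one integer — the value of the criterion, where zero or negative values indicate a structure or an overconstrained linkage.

M = 3

L=1 J1=0 J2=0
add link → L=2 J1=0 J2=0
PS@1,0 dof=2 J2 → L=2 J1=0 J2=1
add link → L=3 J1=0 J2=1
add link → L=4 J1=0 J2=1
R@3,1 dof=1 J1 → L=4 J1=1 J2=1
R@2,0 dof=1 J1 → L=4 J1=2 J2=1
add link → L=5 J1=2 J2=1
PS@4,1 dof=2 J2 → L=5 J1=2 J2=2
PS@0,3 dof=2 J2 → L=5 J1=2 J2=3
C@0,4 dof=2 J2 → L=5 J1=2 J2=4
add link → L=6 J1=2 J2=4
R@2,5 dof=1 J1 → L=6 J1=3 J2=4
P@3,4 dof=1 J1 → L=6 J1=4 J2=4
add link → L=7 J1=4 J2=4
PS@5,6 dof=2 J2 → L=7 J1=4 J2=5
P@1,6 dof=1 J1 → L=7 J1=5 J2=5
M=3(L−1)−2J1−J2=3·6−2·5−5=3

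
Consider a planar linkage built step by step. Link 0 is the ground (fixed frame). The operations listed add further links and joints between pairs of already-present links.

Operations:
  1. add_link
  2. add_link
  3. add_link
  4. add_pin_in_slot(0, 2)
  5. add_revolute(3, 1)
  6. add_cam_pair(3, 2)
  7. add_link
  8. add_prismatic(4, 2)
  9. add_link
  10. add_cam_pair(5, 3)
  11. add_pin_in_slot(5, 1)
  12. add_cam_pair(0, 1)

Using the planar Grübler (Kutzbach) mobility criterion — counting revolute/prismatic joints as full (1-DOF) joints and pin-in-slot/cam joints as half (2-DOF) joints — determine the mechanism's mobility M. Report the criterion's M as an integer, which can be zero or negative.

L=1 J1=0 J2=0
add link → L=2 J1=0 J2=0
add link → L=3 J1=0 J2=0
add link → L=4 J1=0 J2=0
PS@0,2 dof=2 J2 → L=4 J1=0 J2=1
R@3,1 dof=1 J1 → L=4 J1=1 J2=1
C@3,2 dof=2 J2 → L=4 J1=1 J2=2
add link → L=5 J1=1 J2=2
P@4,2 dof=1 J1 → L=5 J1=2 J2=2
add link → L=6 J1=2 J2=2
C@5,3 dof=2 J2 → L=6 J1=2 J2=3
PS@5,1 dof=2 J2 → L=6 J1=2 J2=4
C@0,1 dof=2 J2 → L=6 J1=2 J2=5
M=3(L−1)−2J1−J2=3·5−2·2−5=6

M = 6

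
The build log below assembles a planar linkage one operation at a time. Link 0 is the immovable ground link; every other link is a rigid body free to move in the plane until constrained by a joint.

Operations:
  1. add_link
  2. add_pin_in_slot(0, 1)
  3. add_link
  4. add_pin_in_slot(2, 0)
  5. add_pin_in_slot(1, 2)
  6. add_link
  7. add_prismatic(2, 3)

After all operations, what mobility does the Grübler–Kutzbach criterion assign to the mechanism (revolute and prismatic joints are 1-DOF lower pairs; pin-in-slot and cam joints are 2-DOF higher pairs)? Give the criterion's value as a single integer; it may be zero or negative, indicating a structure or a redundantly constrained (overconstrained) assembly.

[1;0;0] (link 0 is ground)
L+ [2;0;0]
PS(0,1)∈J2 [2;0;1]
L+ [3;0;1]
PS(2,0)∈J2 [3;0;2]
PS(1,2)∈J2 [3;0;3]
L+ [4;0;3]
P(2,3)∈J1 [4;1;3]
mobility = 9 − 2 − 3 = 4

M = 4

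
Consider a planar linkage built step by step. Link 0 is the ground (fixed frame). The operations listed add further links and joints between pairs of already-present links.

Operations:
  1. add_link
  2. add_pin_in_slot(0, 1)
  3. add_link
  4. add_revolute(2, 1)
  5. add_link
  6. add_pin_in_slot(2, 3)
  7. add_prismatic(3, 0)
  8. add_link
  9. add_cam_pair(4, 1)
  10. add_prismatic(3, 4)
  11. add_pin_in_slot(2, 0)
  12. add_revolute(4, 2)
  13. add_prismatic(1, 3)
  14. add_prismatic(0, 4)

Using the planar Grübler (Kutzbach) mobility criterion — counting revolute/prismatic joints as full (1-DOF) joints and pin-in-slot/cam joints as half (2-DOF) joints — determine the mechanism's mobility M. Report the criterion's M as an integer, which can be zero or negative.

[1;0;0] (link 0 is ground)
L+ [2;0;0]
PS(0,1)∈J2 [2;0;1]
L+ [3;0;1]
R(2,1)∈J1 [3;1;1]
L+ [4;1;1]
PS(2,3)∈J2 [4;1;2]
P(3,0)∈J1 [4;2;2]
L+ [5;2;2]
C(4,1)∈J2 [5;2;3]
P(3,4)∈J1 [5;3;3]
PS(2,0)∈J2 [5;3;4]
R(4,2)∈J1 [5;4;4]
P(1,3)∈J1 [5;5;4]
P(0,4)∈J1 [5;6;4]
mobility = 12 − 12 − 4 = -4

M = -4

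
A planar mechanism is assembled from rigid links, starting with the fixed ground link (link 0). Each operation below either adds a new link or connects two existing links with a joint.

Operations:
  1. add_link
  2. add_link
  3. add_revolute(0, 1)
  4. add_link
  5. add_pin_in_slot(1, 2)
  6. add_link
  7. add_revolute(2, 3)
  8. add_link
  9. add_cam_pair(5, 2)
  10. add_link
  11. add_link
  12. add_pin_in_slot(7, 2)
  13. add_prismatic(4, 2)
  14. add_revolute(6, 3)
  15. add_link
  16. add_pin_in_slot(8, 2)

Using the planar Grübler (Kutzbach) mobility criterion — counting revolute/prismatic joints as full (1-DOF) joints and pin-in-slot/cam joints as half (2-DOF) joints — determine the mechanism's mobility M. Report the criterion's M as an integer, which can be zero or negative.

M = 12

L=1 J1=0 J2=0
add link → L=2 J1=0 J2=0
add link → L=3 J1=0 J2=0
R@0,1 dof=1 J1 → L=3 J1=1 J2=0
add link → L=4 J1=1 J2=0
PS@1,2 dof=2 J2 → L=4 J1=1 J2=1
add link → L=5 J1=1 J2=1
R@2,3 dof=1 J1 → L=5 J1=2 J2=1
add link → L=6 J1=2 J2=1
C@5,2 dof=2 J2 → L=6 J1=2 J2=2
add link → L=7 J1=2 J2=2
add link → L=8 J1=2 J2=2
PS@7,2 dof=2 J2 → L=8 J1=2 J2=3
P@4,2 dof=1 J1 → L=8 J1=3 J2=3
R@6,3 dof=1 J1 → L=8 J1=4 J2=3
add link → L=9 J1=4 J2=3
PS@8,2 dof=2 J2 → L=9 J1=4 J2=4
M=3(L−1)−2J1−J2=3·8−2·4−4=12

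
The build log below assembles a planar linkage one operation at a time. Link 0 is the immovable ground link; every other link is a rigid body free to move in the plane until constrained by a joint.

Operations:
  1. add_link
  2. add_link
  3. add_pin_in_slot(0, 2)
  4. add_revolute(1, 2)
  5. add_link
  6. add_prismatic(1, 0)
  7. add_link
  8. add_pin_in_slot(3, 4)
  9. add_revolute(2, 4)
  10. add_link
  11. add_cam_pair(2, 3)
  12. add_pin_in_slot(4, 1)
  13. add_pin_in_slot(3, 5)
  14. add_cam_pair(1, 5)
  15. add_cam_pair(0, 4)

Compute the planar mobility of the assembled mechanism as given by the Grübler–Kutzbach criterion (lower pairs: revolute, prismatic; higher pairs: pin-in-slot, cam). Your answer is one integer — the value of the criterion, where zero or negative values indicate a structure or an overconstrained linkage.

M = 2

link 0 = ground. State L|J1|J2 = 1|0|0
+link1  2|0|0
+link2  3|0|0
PS(0,2) f=2→J2  3|0|1
R(1,2) f=1→J1  3|1|1
+link3  4|1|1
P(1,0) f=1→J1  4|2|1
+link4  5|2|1
PS(3,4) f=2→J2  5|2|2
R(2,4) f=1→J1  5|3|2
+link5  6|3|2
C(2,3) f=2→J2  6|3|3
PS(4,1) f=2→J2  6|3|4
PS(3,5) f=2→J2  6|3|5
C(1,5) f=2→J2  6|3|6
C(0,4) f=2→J2  6|3|7
M = 3(6−1)−2·3−7 = 15−6−7 = 2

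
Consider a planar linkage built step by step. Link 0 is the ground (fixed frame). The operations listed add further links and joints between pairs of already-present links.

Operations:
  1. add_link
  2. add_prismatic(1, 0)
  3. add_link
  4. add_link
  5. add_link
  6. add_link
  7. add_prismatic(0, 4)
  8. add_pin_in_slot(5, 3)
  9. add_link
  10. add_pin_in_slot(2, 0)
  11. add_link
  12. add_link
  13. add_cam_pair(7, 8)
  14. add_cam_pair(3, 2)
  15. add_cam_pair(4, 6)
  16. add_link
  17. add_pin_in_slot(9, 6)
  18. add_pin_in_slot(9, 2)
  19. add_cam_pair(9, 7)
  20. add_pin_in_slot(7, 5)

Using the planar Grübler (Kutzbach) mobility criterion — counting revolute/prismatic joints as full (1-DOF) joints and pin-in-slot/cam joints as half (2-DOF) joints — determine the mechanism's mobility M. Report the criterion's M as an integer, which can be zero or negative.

M = 14

[1;0;0] (link 0 is ground)
L+ [2;0;0]
P(1,0)∈J1 [2;1;0]
L+ [3;1;0]
L+ [4;1;0]
L+ [5;1;0]
L+ [6;1;0]
P(0,4)∈J1 [6;2;0]
PS(5,3)∈J2 [6;2;1]
L+ [7;2;1]
PS(2,0)∈J2 [7;2;2]
L+ [8;2;2]
L+ [9;2;2]
C(7,8)∈J2 [9;2;3]
C(3,2)∈J2 [9;2;4]
C(4,6)∈J2 [9;2;5]
L+ [10;2;5]
PS(9,6)∈J2 [10;2;6]
PS(9,2)∈J2 [10;2;7]
C(9,7)∈J2 [10;2;8]
PS(7,5)∈J2 [10;2;9]
mobility = 27 − 4 − 9 = 14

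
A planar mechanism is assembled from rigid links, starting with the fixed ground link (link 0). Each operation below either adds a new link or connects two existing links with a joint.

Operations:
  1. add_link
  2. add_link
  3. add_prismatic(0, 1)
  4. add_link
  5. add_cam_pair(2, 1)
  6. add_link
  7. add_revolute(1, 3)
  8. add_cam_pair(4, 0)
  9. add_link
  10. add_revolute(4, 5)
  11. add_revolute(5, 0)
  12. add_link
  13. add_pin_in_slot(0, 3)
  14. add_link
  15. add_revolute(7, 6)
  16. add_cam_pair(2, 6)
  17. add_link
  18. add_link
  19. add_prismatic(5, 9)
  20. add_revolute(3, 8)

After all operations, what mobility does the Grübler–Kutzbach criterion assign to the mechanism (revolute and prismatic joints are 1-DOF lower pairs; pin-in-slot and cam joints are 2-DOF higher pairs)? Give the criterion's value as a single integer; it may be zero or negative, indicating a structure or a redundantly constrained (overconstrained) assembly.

M = 9

L=1 J1=0 J2=0
add link → L=2 J1=0 J2=0
add link → L=3 J1=0 J2=0
P@0,1 dof=1 J1 → L=3 J1=1 J2=0
add link → L=4 J1=1 J2=0
C@2,1 dof=2 J2 → L=4 J1=1 J2=1
add link → L=5 J1=1 J2=1
R@1,3 dof=1 J1 → L=5 J1=2 J2=1
C@4,0 dof=2 J2 → L=5 J1=2 J2=2
add link → L=6 J1=2 J2=2
R@4,5 dof=1 J1 → L=6 J1=3 J2=2
R@5,0 dof=1 J1 → L=6 J1=4 J2=2
add link → L=7 J1=4 J2=2
PS@0,3 dof=2 J2 → L=7 J1=4 J2=3
add link → L=8 J1=4 J2=3
R@7,6 dof=1 J1 → L=8 J1=5 J2=3
C@2,6 dof=2 J2 → L=8 J1=5 J2=4
add link → L=9 J1=5 J2=4
add link → L=10 J1=5 J2=4
P@5,9 dof=1 J1 → L=10 J1=6 J2=4
R@3,8 dof=1 J1 → L=10 J1=7 J2=4
M=3(L−1)−2J1−J2=3·9−2·7−4=9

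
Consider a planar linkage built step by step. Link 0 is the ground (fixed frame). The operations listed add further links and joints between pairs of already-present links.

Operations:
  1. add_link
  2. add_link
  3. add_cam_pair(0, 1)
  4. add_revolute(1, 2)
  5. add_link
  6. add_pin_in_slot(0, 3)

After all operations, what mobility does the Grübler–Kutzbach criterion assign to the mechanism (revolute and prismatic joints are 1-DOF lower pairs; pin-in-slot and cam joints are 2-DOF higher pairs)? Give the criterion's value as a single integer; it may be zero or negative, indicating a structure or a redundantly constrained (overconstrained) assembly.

M = 5

(L,J1,J2)=(1,0,0); link0 fixed
link1: (2,0,0)
link2: (3,0,0)
C 0-1 [J2]: (3,0,1)
R 1-2 [J1]: (3,1,1)
link3: (4,1,1)
PS 0-3 [J2]: (4,1,2)
Grübler: 3·3 − 2·1 − 2 = 5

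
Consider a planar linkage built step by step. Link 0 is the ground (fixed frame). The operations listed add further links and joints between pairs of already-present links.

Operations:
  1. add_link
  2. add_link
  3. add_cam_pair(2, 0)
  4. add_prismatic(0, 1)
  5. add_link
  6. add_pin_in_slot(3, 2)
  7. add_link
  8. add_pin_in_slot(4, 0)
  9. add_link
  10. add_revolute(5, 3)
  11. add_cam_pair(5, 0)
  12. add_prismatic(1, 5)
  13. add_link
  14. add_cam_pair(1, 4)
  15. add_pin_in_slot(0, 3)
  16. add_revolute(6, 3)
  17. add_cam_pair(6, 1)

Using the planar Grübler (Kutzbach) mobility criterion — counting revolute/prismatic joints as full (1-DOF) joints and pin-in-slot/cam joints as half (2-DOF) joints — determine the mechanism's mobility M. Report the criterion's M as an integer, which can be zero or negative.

M = 3

(L,J1,J2)=(1,0,0); link0 fixed
link1: (2,0,0)
link2: (3,0,0)
C 2-0 [J2]: (3,0,1)
P 0-1 [J1]: (3,1,1)
link3: (4,1,1)
PS 3-2 [J2]: (4,1,2)
link4: (5,1,2)
PS 4-0 [J2]: (5,1,3)
link5: (6,1,3)
R 5-3 [J1]: (6,2,3)
C 5-0 [J2]: (6,2,4)
P 1-5 [J1]: (6,3,4)
link6: (7,3,4)
C 1-4 [J2]: (7,3,5)
PS 0-3 [J2]: (7,3,6)
R 6-3 [J1]: (7,4,6)
C 6-1 [J2]: (7,4,7)
Grübler: 3·6 − 2·4 − 7 = 3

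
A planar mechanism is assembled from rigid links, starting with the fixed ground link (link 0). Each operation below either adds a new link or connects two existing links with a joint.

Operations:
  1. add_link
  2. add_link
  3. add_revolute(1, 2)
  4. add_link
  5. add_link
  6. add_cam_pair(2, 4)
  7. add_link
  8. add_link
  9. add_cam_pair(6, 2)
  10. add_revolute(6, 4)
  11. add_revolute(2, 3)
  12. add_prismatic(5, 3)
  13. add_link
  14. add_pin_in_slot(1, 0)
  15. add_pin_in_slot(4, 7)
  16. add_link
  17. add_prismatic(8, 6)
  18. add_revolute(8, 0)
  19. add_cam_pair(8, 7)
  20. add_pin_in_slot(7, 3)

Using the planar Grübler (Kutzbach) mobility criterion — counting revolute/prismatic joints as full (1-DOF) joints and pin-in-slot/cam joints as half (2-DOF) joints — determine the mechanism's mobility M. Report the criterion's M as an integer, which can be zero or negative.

(L,J1,J2)=(1,0,0); link0 fixed
link1: (2,0,0)
link2: (3,0,0)
R 1-2 [J1]: (3,1,0)
link3: (4,1,0)
link4: (5,1,0)
C 2-4 [J2]: (5,1,1)
link5: (6,1,1)
link6: (7,1,1)
C 6-2 [J2]: (7,1,2)
R 6-4 [J1]: (7,2,2)
R 2-3 [J1]: (7,3,2)
P 5-3 [J1]: (7,4,2)
link7: (8,4,2)
PS 1-0 [J2]: (8,4,3)
PS 4-7 [J2]: (8,4,4)
link8: (9,4,4)
P 8-6 [J1]: (9,5,4)
R 8-0 [J1]: (9,6,4)
C 8-7 [J2]: (9,6,5)
PS 7-3 [J2]: (9,6,6)
Grübler: 3·8 − 2·6 − 6 = 6

M = 6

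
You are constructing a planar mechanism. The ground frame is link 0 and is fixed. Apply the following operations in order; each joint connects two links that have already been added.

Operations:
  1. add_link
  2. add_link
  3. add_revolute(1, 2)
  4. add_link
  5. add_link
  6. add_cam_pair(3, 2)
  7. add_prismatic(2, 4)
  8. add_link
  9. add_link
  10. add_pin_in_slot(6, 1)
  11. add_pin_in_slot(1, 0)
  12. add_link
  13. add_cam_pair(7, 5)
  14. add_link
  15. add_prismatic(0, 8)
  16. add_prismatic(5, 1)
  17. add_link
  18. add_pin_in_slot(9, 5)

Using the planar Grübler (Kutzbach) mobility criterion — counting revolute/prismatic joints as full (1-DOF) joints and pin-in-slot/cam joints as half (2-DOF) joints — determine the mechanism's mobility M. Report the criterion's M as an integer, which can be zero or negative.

M = 14

link 0 = ground. State L|J1|J2 = 1|0|0
+link1  2|0|0
+link2  3|0|0
R(1,2) f=1→J1  3|1|0
+link3  4|1|0
+link4  5|1|0
C(3,2) f=2→J2  5|1|1
P(2,4) f=1→J1  5|2|1
+link5  6|2|1
+link6  7|2|1
PS(6,1) f=2→J2  7|2|2
PS(1,0) f=2→J2  7|2|3
+link7  8|2|3
C(7,5) f=2→J2  8|2|4
+link8  9|2|4
P(0,8) f=1→J1  9|3|4
P(5,1) f=1→J1  9|4|4
+link9  10|4|4
PS(9,5) f=2→J2  10|4|5
M = 3(10−1)−2·4−5 = 27−8−5 = 14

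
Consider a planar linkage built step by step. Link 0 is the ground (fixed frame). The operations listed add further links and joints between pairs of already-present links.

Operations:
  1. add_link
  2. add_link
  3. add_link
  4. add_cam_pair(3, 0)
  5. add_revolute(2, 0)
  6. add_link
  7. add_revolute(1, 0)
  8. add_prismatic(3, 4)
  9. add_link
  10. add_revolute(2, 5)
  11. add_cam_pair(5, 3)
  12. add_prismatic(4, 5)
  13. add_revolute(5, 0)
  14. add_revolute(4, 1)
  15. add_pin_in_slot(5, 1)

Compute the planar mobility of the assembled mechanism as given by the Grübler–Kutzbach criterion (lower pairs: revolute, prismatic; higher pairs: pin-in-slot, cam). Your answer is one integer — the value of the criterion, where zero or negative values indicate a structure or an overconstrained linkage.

ground; <1,0,0>
#1 <2,0,0>
#2 <3,0,0>
#3 <4,0,0>
C:3↔0 J2 <4,0,1>
R:2↔0 J1 <4,1,1>
#4 <5,1,1>
R:1↔0 J1 <5,2,1>
P:3↔4 J1 <5,3,1>
#5 <6,3,1>
R:2↔5 J1 <6,4,1>
C:5↔3 J2 <6,4,2>
P:4↔5 J1 <6,5,2>
R:5↔0 J1 <6,6,2>
R:4↔1 J1 <6,7,2>
PS:5↔1 J2 <6,7,3>
3×5 − 2×7 − 1×3 = -2

M = -2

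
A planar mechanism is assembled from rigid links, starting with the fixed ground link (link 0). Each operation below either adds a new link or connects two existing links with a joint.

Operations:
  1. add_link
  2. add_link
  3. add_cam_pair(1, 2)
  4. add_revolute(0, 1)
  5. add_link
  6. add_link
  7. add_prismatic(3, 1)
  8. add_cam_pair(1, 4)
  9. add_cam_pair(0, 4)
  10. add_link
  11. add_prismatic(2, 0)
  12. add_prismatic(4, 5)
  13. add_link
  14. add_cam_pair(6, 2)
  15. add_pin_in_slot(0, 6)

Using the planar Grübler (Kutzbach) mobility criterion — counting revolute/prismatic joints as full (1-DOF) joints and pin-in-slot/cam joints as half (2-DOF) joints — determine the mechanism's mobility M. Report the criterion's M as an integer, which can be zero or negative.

M = 5

(L,J1,J2)=(1,0,0); link0 fixed
link1: (2,0,0)
link2: (3,0,0)
C 1-2 [J2]: (3,0,1)
R 0-1 [J1]: (3,1,1)
link3: (4,1,1)
link4: (5,1,1)
P 3-1 [J1]: (5,2,1)
C 1-4 [J2]: (5,2,2)
C 0-4 [J2]: (5,2,3)
link5: (6,2,3)
P 2-0 [J1]: (6,3,3)
P 4-5 [J1]: (6,4,3)
link6: (7,4,3)
C 6-2 [J2]: (7,4,4)
PS 0-6 [J2]: (7,4,5)
Grübler: 3·6 − 2·4 − 5 = 5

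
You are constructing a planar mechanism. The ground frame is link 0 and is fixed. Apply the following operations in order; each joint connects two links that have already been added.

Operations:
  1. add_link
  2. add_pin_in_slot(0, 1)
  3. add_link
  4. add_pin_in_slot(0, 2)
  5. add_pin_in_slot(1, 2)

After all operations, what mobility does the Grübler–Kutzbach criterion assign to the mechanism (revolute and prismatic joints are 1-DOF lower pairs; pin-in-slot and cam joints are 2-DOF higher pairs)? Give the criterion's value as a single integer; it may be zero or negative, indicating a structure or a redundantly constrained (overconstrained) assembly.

L=1 J1=0 J2=0
add link → L=2 J1=0 J2=0
PS@0,1 dof=2 J2 → L=2 J1=0 J2=1
add link → L=3 J1=0 J2=1
PS@0,2 dof=2 J2 → L=3 J1=0 J2=2
PS@1,2 dof=2 J2 → L=3 J1=0 J2=3
M=3(L−1)−2J1−J2=3·2−2·0−3=3

M = 3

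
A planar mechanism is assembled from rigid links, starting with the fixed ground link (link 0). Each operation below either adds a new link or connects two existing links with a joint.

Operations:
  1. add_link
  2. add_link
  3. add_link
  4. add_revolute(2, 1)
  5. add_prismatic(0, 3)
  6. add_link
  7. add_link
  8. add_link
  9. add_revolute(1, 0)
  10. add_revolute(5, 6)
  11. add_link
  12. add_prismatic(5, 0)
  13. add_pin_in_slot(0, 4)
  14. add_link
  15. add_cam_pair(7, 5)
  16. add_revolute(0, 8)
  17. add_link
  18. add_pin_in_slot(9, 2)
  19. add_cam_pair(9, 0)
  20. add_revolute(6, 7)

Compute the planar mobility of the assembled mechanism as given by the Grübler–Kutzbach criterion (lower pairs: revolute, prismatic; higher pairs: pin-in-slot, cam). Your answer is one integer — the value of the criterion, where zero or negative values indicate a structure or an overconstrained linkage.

[1;0;0] (link 0 is ground)
L+ [2;0;0]
L+ [3;0;0]
L+ [4;0;0]
R(2,1)∈J1 [4;1;0]
P(0,3)∈J1 [4;2;0]
L+ [5;2;0]
L+ [6;2;0]
L+ [7;2;0]
R(1,0)∈J1 [7;3;0]
R(5,6)∈J1 [7;4;0]
L+ [8;4;0]
P(5,0)∈J1 [8;5;0]
PS(0,4)∈J2 [8;5;1]
L+ [9;5;1]
C(7,5)∈J2 [9;5;2]
R(0,8)∈J1 [9;6;2]
L+ [10;6;2]
PS(9,2)∈J2 [10;6;3]
C(9,0)∈J2 [10;6;4]
R(6,7)∈J1 [10;7;4]
mobility = 27 − 14 − 4 = 9

M = 9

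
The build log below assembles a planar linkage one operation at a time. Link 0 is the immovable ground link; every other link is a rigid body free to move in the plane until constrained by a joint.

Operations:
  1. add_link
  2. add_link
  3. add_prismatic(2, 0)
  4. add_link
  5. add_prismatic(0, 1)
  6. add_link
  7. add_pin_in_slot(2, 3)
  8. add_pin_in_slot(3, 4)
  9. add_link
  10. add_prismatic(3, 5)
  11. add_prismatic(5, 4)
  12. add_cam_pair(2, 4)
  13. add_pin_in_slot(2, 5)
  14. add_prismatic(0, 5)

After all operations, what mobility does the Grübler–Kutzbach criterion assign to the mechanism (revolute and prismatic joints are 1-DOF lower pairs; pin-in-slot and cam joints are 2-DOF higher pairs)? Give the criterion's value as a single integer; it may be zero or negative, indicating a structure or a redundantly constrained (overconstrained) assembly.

M = 1

[1;0;0] (link 0 is ground)
L+ [2;0;0]
L+ [3;0;0]
P(2,0)∈J1 [3;1;0]
L+ [4;1;0]
P(0,1)∈J1 [4;2;0]
L+ [5;2;0]
PS(2,3)∈J2 [5;2;1]
PS(3,4)∈J2 [5;2;2]
L+ [6;2;2]
P(3,5)∈J1 [6;3;2]
P(5,4)∈J1 [6;4;2]
C(2,4)∈J2 [6;4;3]
PS(2,5)∈J2 [6;4;4]
P(0,5)∈J1 [6;5;4]
mobility = 15 − 10 − 4 = 1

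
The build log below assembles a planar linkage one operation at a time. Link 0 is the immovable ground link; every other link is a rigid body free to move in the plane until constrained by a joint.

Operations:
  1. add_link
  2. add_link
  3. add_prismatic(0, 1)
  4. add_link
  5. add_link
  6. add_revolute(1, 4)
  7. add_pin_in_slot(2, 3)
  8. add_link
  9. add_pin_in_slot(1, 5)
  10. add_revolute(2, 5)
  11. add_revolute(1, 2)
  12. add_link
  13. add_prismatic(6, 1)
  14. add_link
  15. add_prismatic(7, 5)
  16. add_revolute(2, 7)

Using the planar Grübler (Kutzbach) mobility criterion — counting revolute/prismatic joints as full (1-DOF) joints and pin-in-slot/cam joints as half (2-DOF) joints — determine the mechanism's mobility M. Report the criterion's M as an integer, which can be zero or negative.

L=1 J1=0 J2=0
add link → L=2 J1=0 J2=0
add link → L=3 J1=0 J2=0
P@0,1 dof=1 J1 → L=3 J1=1 J2=0
add link → L=4 J1=1 J2=0
add link → L=5 J1=1 J2=0
R@1,4 dof=1 J1 → L=5 J1=2 J2=0
PS@2,3 dof=2 J2 → L=5 J1=2 J2=1
add link → L=6 J1=2 J2=1
PS@1,5 dof=2 J2 → L=6 J1=2 J2=2
R@2,5 dof=1 J1 → L=6 J1=3 J2=2
R@1,2 dof=1 J1 → L=6 J1=4 J2=2
add link → L=7 J1=4 J2=2
P@6,1 dof=1 J1 → L=7 J1=5 J2=2
add link → L=8 J1=5 J2=2
P@7,5 dof=1 J1 → L=8 J1=6 J2=2
R@2,7 dof=1 J1 → L=8 J1=7 J2=2
M=3(L−1)−2J1−J2=3·7−2·7−2=5

M = 5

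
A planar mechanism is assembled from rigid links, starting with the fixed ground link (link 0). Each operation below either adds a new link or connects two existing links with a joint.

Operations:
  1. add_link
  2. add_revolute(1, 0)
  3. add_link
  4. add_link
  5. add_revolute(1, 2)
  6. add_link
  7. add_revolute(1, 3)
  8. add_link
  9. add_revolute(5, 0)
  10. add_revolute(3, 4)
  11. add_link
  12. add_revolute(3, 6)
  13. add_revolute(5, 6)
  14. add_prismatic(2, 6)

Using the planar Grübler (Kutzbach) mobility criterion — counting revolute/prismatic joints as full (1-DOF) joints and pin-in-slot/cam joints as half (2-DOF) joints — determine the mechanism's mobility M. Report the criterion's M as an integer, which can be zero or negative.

L=1 J1=0 J2=0
add link → L=2 J1=0 J2=0
R@1,0 dof=1 J1 → L=2 J1=1 J2=0
add link → L=3 J1=1 J2=0
add link → L=4 J1=1 J2=0
R@1,2 dof=1 J1 → L=4 J1=2 J2=0
add link → L=5 J1=2 J2=0
R@1,3 dof=1 J1 → L=5 J1=3 J2=0
add link → L=6 J1=3 J2=0
R@5,0 dof=1 J1 → L=6 J1=4 J2=0
R@3,4 dof=1 J1 → L=6 J1=5 J2=0
add link → L=7 J1=5 J2=0
R@3,6 dof=1 J1 → L=7 J1=6 J2=0
R@5,6 dof=1 J1 → L=7 J1=7 J2=0
P@2,6 dof=1 J1 → L=7 J1=8 J2=0
M=3(L−1)−2J1−J2=3·6−2·8−0=2

M = 2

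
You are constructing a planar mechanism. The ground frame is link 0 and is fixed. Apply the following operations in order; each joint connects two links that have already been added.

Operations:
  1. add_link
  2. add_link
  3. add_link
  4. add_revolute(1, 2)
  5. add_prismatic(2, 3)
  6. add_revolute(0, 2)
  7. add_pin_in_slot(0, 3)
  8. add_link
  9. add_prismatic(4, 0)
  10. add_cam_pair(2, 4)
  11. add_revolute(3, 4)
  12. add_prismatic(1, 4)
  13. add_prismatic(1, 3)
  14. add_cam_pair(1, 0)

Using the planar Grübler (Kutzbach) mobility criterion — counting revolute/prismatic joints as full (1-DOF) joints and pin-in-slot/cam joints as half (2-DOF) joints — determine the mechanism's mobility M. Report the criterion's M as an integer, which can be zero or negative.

M = -5

(L,J1,J2)=(1,0,0); link0 fixed
link1: (2,0,0)
link2: (3,0,0)
link3: (4,0,0)
R 1-2 [J1]: (4,1,0)
P 2-3 [J1]: (4,2,0)
R 0-2 [J1]: (4,3,0)
PS 0-3 [J2]: (4,3,1)
link4: (5,3,1)
P 4-0 [J1]: (5,4,1)
C 2-4 [J2]: (5,4,2)
R 3-4 [J1]: (5,5,2)
P 1-4 [J1]: (5,6,2)
P 1-3 [J1]: (5,7,2)
C 1-0 [J2]: (5,7,3)
Grübler: 3·4 − 2·7 − 3 = -5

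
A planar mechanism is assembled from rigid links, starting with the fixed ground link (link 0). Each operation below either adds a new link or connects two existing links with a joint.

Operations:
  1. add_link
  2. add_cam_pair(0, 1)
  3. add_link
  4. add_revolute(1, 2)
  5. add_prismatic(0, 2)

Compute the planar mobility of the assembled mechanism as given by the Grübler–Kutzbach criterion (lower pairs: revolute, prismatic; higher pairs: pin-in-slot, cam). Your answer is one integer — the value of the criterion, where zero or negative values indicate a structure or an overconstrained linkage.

(L,J1,J2)=(1,0,0); link0 fixed
link1: (2,0,0)
C 0-1 [J2]: (2,0,1)
link2: (3,0,1)
R 1-2 [J1]: (3,1,1)
P 0-2 [J1]: (3,2,1)
Grübler: 3·2 − 2·2 − 1 = 1

M = 1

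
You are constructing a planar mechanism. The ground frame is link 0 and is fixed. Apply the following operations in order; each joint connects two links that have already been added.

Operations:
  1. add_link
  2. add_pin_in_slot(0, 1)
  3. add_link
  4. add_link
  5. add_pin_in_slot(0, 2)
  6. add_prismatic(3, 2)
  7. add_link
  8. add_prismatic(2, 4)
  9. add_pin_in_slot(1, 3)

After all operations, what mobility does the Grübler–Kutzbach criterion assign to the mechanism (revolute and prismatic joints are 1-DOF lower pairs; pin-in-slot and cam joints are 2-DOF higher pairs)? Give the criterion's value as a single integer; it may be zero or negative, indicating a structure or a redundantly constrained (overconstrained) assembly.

M = 5

[1;0;0] (link 0 is ground)
L+ [2;0;0]
PS(0,1)∈J2 [2;0;1]
L+ [3;0;1]
L+ [4;0;1]
PS(0,2)∈J2 [4;0;2]
P(3,2)∈J1 [4;1;2]
L+ [5;1;2]
P(2,4)∈J1 [5;2;2]
PS(1,3)∈J2 [5;2;3]
mobility = 12 − 4 − 3 = 5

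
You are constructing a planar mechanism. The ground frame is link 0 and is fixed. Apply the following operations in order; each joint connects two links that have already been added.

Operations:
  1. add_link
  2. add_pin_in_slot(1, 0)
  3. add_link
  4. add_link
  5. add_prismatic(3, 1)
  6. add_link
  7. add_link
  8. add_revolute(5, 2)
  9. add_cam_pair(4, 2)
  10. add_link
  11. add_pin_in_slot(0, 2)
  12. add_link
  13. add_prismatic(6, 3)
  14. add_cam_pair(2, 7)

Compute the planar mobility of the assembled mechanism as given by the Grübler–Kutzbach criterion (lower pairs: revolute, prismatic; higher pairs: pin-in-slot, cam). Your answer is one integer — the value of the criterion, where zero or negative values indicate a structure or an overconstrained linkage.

M = 11

ground; <1,0,0>
#1 <2,0,0>
PS:1↔0 J2 <2,0,1>
#2 <3,0,1>
#3 <4,0,1>
P:3↔1 J1 <4,1,1>
#4 <5,1,1>
#5 <6,1,1>
R:5↔2 J1 <6,2,1>
C:4↔2 J2 <6,2,2>
#6 <7,2,2>
PS:0↔2 J2 <7,2,3>
#7 <8,2,3>
P:6↔3 J1 <8,3,3>
C:2↔7 J2 <8,3,4>
3×7 − 2×3 − 1×4 = 11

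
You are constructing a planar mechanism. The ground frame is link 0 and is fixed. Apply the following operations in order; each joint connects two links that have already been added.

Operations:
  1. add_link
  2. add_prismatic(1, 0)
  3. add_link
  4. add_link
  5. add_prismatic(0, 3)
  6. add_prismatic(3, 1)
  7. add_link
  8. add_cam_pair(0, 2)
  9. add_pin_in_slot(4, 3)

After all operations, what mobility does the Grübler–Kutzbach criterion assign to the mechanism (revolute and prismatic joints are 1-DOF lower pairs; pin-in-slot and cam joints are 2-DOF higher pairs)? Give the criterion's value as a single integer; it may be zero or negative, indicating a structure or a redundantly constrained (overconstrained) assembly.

ground; <1,0,0>
#1 <2,0,0>
P:1↔0 J1 <2,1,0>
#2 <3,1,0>
#3 <4,1,0>
P:0↔3 J1 <4,2,0>
P:3↔1 J1 <4,3,0>
#4 <5,3,0>
C:0↔2 J2 <5,3,1>
PS:4↔3 J2 <5,3,2>
3×4 − 2×3 − 1×2 = 4

M = 4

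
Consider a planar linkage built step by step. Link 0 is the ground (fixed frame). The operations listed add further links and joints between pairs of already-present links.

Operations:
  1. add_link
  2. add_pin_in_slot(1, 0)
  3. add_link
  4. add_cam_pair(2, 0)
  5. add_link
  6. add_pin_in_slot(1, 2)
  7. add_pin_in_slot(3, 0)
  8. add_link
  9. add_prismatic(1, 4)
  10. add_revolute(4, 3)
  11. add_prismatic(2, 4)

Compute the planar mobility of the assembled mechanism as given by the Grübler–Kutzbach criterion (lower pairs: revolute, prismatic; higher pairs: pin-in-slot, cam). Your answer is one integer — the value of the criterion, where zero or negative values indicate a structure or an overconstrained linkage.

M = 2

[1;0;0] (link 0 is ground)
L+ [2;0;0]
PS(1,0)∈J2 [2;0;1]
L+ [3;0;1]
C(2,0)∈J2 [3;0;2]
L+ [4;0;2]
PS(1,2)∈J2 [4;0;3]
PS(3,0)∈J2 [4;0;4]
L+ [5;0;4]
P(1,4)∈J1 [5;1;4]
R(4,3)∈J1 [5;2;4]
P(2,4)∈J1 [5;3;4]
mobility = 12 − 6 − 4 = 2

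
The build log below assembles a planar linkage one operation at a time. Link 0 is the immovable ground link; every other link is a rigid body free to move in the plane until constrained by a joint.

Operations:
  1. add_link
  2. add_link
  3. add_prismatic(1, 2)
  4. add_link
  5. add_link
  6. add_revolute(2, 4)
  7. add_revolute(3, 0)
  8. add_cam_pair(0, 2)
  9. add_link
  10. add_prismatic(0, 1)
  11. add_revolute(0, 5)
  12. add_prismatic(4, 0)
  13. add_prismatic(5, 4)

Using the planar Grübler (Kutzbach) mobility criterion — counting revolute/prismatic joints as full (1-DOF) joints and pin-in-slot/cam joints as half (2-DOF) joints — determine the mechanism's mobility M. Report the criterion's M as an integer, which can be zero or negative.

M = 0

link 0 = ground. State L|J1|J2 = 1|0|0
+link1  2|0|0
+link2  3|0|0
P(1,2) f=1→J1  3|1|0
+link3  4|1|0
+link4  5|1|0
R(2,4) f=1→J1  5|2|0
R(3,0) f=1→J1  5|3|0
C(0,2) f=2→J2  5|3|1
+link5  6|3|1
P(0,1) f=1→J1  6|4|1
R(0,5) f=1→J1  6|5|1
P(4,0) f=1→J1  6|6|1
P(5,4) f=1→J1  6|7|1
M = 3(6−1)−2·7−1 = 15−14−1 = 0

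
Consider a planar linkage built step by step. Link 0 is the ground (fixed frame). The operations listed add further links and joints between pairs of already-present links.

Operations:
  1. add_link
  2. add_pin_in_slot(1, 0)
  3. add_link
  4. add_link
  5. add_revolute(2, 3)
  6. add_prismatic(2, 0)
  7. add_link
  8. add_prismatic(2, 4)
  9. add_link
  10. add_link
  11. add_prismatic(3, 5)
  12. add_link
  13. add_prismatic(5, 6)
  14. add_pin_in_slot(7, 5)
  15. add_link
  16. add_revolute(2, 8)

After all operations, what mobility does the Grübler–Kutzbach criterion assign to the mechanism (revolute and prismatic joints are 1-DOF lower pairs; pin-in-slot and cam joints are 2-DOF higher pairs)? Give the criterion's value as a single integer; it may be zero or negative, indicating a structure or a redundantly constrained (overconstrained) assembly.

M = 10

[1;0;0] (link 0 is ground)
L+ [2;0;0]
PS(1,0)∈J2 [2;0;1]
L+ [3;0;1]
L+ [4;0;1]
R(2,3)∈J1 [4;1;1]
P(2,0)∈J1 [4;2;1]
L+ [5;2;1]
P(2,4)∈J1 [5;3;1]
L+ [6;3;1]
L+ [7;3;1]
P(3,5)∈J1 [7;4;1]
L+ [8;4;1]
P(5,6)∈J1 [8;5;1]
PS(7,5)∈J2 [8;5;2]
L+ [9;5;2]
R(2,8)∈J1 [9;6;2]
mobility = 24 − 12 − 2 = 10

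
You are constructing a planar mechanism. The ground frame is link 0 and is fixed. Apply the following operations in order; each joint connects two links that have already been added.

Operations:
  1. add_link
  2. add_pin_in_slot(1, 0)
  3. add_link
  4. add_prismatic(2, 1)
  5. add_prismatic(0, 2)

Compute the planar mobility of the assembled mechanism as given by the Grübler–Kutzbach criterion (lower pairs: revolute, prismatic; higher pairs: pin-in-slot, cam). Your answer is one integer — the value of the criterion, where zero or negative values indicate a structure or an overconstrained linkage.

link 0 = ground. State L|J1|J2 = 1|0|0
+link1  2|0|0
PS(1,0) f=2→J2  2|0|1
+link2  3|0|1
P(2,1) f=1→J1  3|1|1
P(0,2) f=1→J1  3|2|1
M = 3(3−1)−2·2−1 = 6−4−1 = 1

M = 1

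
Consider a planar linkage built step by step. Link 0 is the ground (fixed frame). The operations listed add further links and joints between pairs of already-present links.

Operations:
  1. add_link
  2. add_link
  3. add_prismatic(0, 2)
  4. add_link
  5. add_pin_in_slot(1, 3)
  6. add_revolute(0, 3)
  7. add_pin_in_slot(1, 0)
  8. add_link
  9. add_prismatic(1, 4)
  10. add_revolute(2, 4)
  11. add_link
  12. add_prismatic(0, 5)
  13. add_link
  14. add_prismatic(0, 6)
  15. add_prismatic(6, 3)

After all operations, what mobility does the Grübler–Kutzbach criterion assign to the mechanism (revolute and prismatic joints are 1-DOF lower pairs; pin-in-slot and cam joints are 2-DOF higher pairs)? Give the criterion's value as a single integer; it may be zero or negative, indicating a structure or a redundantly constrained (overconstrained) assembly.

M = 2

[1;0;0] (link 0 is ground)
L+ [2;0;0]
L+ [3;0;0]
P(0,2)∈J1 [3;1;0]
L+ [4;1;0]
PS(1,3)∈J2 [4;1;1]
R(0,3)∈J1 [4;2;1]
PS(1,0)∈J2 [4;2;2]
L+ [5;2;2]
P(1,4)∈J1 [5;3;2]
R(2,4)∈J1 [5;4;2]
L+ [6;4;2]
P(0,5)∈J1 [6;5;2]
L+ [7;5;2]
P(0,6)∈J1 [7;6;2]
P(6,3)∈J1 [7;7;2]
mobility = 18 − 14 − 2 = 2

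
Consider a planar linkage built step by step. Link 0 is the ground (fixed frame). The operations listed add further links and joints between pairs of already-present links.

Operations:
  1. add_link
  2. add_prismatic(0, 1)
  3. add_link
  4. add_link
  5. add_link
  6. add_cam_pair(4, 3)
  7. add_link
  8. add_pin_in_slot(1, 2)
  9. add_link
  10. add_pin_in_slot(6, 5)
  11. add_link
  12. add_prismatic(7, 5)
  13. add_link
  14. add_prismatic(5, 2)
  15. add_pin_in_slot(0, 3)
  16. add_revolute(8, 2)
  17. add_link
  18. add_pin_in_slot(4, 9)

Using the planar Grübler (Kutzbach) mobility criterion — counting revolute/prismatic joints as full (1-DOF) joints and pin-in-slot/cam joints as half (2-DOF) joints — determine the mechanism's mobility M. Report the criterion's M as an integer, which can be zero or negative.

M = 14

link 0 = ground. State L|J1|J2 = 1|0|0
+link1  2|0|0
P(0,1) f=1→J1  2|1|0
+link2  3|1|0
+link3  4|1|0
+link4  5|1|0
C(4,3) f=2→J2  5|1|1
+link5  6|1|1
PS(1,2) f=2→J2  6|1|2
+link6  7|1|2
PS(6,5) f=2→J2  7|1|3
+link7  8|1|3
P(7,5) f=1→J1  8|2|3
+link8  9|2|3
P(5,2) f=1→J1  9|3|3
PS(0,3) f=2→J2  9|3|4
R(8,2) f=1→J1  9|4|4
+link9  10|4|4
PS(4,9) f=2→J2  10|4|5
M = 3(10−1)−2·4−5 = 27−8−5 = 14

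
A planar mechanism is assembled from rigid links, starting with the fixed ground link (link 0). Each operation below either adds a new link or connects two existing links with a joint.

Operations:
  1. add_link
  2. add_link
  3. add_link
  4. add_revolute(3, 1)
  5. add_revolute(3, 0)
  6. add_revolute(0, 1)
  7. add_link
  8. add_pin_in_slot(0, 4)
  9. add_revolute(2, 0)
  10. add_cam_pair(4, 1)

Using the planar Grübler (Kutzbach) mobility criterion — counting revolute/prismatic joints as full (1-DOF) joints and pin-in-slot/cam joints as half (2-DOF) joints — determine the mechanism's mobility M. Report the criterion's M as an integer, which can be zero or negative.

M = 2

ground; <1,0,0>
#1 <2,0,0>
#2 <3,0,0>
#3 <4,0,0>
R:3↔1 J1 <4,1,0>
R:3↔0 J1 <4,2,0>
R:0↔1 J1 <4,3,0>
#4 <5,3,0>
PS:0↔4 J2 <5,3,1>
R:2↔0 J1 <5,4,1>
C:4↔1 J2 <5,4,2>
3×4 − 2×4 − 1×2 = 2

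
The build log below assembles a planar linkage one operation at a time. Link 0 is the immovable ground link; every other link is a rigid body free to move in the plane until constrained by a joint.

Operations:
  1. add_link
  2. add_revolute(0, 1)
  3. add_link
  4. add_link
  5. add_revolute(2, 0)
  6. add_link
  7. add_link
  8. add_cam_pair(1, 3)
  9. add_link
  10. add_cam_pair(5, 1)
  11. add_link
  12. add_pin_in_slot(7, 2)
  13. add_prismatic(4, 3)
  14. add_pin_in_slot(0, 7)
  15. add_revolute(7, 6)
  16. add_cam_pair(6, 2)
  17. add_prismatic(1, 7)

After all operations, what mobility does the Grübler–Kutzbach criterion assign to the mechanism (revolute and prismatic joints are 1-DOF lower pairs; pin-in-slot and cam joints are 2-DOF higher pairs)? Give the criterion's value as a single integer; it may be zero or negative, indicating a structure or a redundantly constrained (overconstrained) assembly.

ground; <1,0,0>
#1 <2,0,0>
R:0↔1 J1 <2,1,0>
#2 <3,1,0>
#3 <4,1,0>
R:2↔0 J1 <4,2,0>
#4 <5,2,0>
#5 <6,2,0>
C:1↔3 J2 <6,2,1>
#6 <7,2,1>
C:5↔1 J2 <7,2,2>
#7 <8,2,2>
PS:7↔2 J2 <8,2,3>
P:4↔3 J1 <8,3,3>
PS:0↔7 J2 <8,3,4>
R:7↔6 J1 <8,4,4>
C:6↔2 J2 <8,4,5>
P:1↔7 J1 <8,5,5>
3×7 − 2×5 − 1×5 = 6

M = 6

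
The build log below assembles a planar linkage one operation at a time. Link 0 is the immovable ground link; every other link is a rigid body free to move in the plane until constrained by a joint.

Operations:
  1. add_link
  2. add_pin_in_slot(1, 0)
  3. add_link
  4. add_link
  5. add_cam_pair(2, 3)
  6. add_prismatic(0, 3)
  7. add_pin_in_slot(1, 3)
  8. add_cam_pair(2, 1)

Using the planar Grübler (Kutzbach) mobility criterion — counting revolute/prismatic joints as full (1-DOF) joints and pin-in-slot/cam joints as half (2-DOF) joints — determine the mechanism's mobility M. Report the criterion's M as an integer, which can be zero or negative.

[1;0;0] (link 0 is ground)
L+ [2;0;0]
PS(1,0)∈J2 [2;0;1]
L+ [3;0;1]
L+ [4;0;1]
C(2,3)∈J2 [4;0;2]
P(0,3)∈J1 [4;1;2]
PS(1,3)∈J2 [4;1;3]
C(2,1)∈J2 [4;1;4]
mobility = 9 − 2 − 4 = 3

M = 3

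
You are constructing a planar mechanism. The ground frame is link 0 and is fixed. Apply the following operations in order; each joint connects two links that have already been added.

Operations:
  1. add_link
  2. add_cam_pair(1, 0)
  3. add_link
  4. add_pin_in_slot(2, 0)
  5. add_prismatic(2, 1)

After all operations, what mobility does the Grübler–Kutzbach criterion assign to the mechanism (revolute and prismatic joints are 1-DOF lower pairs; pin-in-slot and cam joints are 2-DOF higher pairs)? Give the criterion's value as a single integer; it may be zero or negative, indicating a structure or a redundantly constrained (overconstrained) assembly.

link 0 = ground. State L|J1|J2 = 1|0|0
+link1  2|0|0
C(1,0) f=2→J2  2|0|1
+link2  3|0|1
PS(2,0) f=2→J2  3|0|2
P(2,1) f=1→J1  3|1|2
M = 3(3−1)−2·1−2 = 6−2−2 = 2

M = 2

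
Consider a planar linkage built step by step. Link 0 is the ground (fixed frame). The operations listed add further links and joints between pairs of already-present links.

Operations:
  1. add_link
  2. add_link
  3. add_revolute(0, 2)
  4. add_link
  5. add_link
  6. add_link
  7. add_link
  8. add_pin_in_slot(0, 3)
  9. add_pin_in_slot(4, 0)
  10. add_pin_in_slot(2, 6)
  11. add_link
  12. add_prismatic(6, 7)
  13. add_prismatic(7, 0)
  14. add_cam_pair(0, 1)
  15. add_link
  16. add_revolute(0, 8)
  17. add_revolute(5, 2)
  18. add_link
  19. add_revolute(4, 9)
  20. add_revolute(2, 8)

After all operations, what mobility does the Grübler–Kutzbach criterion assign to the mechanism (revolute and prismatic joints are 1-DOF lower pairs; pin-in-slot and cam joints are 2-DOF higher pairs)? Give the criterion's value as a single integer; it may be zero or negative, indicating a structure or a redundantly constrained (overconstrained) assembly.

(L,J1,J2)=(1,0,0); link0 fixed
link1: (2,0,0)
link2: (3,0,0)
R 0-2 [J1]: (3,1,0)
link3: (4,1,0)
link4: (5,1,0)
link5: (6,1,0)
link6: (7,1,0)
PS 0-3 [J2]: (7,1,1)
PS 4-0 [J2]: (7,1,2)
PS 2-6 [J2]: (7,1,3)
link7: (8,1,3)
P 6-7 [J1]: (8,2,3)
P 7-0 [J1]: (8,3,3)
C 0-1 [J2]: (8,3,4)
link8: (9,3,4)
R 0-8 [J1]: (9,4,4)
R 5-2 [J1]: (9,5,4)
link9: (10,5,4)
R 4-9 [J1]: (10,6,4)
R 2-8 [J1]: (10,7,4)
Grübler: 3·9 − 2·7 − 4 = 9

M = 9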